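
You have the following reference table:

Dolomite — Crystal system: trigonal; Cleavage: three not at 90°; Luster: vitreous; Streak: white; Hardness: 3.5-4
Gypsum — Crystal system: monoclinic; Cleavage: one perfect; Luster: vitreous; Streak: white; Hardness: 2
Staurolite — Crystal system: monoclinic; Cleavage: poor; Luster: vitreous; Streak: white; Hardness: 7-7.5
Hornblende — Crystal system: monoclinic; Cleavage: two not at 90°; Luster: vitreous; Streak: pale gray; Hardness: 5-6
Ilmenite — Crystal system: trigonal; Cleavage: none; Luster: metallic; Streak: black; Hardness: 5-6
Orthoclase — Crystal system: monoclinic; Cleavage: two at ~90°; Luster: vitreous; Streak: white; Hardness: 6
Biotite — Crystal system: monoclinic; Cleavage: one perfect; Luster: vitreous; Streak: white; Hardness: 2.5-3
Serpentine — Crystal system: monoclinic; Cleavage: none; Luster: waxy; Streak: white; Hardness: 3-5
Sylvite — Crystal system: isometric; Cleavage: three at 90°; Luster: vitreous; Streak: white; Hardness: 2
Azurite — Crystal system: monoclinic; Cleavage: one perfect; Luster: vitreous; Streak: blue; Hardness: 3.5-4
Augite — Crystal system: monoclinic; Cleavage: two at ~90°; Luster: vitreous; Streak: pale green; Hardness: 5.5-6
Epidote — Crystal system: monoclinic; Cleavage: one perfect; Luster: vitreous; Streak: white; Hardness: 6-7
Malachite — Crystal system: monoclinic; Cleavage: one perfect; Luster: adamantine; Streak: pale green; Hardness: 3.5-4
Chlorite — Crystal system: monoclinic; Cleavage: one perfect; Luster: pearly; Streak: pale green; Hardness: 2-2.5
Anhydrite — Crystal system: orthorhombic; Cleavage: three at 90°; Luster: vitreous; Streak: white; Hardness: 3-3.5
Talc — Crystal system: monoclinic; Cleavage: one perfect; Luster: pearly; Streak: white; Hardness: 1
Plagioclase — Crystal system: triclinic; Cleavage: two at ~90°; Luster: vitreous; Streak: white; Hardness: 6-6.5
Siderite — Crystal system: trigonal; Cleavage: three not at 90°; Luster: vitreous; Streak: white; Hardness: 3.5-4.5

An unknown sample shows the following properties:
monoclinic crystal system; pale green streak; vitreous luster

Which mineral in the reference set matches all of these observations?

Monoclinic crystal system rules out Dolomite, Ilmenite, Sylvite, Anhydrite, Plagioclase, Siderite.
Pale green streak — narrows the field to Augite, Malachite, Chlorite.
Vitreous luster — leaves Augite.
The only mineral consistent with every observation is Augite.

Augite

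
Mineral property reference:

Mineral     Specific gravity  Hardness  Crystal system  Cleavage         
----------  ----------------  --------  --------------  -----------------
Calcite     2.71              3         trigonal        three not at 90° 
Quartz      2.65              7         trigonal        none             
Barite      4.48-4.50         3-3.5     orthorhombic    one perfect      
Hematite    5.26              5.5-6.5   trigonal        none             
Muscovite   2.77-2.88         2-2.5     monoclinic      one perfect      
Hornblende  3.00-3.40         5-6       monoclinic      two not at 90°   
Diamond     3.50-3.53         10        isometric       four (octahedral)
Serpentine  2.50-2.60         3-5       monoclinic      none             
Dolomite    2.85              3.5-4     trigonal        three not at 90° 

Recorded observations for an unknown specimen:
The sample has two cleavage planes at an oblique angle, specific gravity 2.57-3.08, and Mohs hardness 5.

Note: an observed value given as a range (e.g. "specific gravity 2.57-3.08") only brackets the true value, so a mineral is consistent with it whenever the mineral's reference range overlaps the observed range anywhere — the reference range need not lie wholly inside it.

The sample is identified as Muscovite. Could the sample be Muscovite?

Two cleavage planes at an oblique angle — Muscovite has cleavage one perfect; a mismatch.
Specific gravity 2.57-3.08 — fits Muscovite (SG 2.77-2.88).
Mohs hardness 5 — Muscovite has hardness 2-2.5; a mismatch.
2 of the observed properties are inconsistent with Muscovite.

No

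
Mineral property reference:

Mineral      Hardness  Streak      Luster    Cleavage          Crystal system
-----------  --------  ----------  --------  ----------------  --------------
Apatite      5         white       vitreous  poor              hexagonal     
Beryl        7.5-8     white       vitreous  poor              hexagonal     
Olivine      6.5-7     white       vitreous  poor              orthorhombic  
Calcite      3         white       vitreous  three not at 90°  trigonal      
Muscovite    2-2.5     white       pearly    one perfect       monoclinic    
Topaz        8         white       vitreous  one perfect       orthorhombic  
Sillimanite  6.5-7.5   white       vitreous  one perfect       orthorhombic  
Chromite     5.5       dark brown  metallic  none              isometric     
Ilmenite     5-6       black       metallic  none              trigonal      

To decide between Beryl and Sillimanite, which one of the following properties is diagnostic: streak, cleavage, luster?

cleavage

Streak: both white — shared.
Cleavage: Beryl poor, Sillimanite one perfect — these differ.
Luster: both vitreous — shared.
Cleavage is the diagnostic property here.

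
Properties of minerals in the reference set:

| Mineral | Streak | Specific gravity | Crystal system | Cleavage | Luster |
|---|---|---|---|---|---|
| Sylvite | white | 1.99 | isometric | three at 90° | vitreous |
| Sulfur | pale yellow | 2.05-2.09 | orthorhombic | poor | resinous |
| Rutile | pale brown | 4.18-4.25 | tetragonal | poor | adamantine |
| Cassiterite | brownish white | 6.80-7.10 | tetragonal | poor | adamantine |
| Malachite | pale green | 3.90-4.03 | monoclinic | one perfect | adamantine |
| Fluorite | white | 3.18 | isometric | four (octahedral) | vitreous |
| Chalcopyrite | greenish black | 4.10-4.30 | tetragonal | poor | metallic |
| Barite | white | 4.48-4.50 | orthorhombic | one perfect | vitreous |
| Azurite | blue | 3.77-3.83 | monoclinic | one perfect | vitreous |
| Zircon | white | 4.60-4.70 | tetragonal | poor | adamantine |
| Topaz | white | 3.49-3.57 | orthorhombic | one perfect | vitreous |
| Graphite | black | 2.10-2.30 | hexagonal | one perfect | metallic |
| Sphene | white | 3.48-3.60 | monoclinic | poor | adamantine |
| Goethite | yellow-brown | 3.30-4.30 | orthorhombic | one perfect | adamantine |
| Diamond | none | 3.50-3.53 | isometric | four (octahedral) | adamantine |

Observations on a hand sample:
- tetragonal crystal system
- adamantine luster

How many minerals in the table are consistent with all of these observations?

Tetragonal crystal system: narrows the field to Rutile, Cassiterite, Chalcopyrite, Zircon.
Adamantine luster eliminates Chalcopyrite.
The minerals that satisfy all observations are Cassiterite, Rutile, Zircon.
That is 3 minerals.

3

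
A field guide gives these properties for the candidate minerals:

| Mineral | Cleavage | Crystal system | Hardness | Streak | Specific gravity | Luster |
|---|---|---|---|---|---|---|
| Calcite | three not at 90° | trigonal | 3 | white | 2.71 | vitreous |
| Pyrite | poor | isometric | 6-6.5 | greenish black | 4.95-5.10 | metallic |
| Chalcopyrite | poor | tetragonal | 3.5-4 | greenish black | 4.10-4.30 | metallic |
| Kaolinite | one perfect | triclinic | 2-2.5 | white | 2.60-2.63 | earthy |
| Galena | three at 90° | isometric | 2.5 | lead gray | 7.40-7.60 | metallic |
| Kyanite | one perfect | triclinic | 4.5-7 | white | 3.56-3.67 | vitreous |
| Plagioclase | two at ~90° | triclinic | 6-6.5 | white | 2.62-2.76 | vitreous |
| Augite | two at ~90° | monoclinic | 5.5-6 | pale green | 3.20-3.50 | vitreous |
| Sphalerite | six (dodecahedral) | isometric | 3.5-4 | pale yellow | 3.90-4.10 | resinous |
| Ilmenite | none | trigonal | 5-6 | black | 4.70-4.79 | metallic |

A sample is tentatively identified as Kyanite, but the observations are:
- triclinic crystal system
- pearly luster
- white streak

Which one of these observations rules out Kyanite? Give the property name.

Triclinic crystal system: Kyanite has triclinic system — consistent.
Pearly luster: Kyanite has vitreous luster — outside the reference range.
White streak: Kyanite has white streak — consistent.
The luster is the one property that does not fit.

luster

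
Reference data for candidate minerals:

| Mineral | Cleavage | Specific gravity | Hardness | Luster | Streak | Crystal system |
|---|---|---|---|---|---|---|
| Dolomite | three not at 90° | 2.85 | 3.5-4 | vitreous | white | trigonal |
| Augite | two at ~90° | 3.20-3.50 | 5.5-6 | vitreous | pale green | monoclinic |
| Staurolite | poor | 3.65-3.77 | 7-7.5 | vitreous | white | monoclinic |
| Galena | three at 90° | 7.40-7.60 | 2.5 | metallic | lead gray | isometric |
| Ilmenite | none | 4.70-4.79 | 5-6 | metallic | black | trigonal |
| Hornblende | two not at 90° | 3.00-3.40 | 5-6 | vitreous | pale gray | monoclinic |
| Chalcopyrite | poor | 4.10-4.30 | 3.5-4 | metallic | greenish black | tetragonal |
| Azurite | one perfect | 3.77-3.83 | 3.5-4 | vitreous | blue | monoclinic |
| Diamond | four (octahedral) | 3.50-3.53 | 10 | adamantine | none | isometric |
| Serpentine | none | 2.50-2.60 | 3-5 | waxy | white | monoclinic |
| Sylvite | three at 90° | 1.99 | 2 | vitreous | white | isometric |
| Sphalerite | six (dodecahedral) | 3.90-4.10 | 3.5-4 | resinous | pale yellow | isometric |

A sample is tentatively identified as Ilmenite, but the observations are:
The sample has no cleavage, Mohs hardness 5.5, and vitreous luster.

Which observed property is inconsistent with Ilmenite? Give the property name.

luster

No cleavage: Ilmenite has cleavage none — within range.
Mohs hardness 5.5: Ilmenite has hardness 5-6 — within range.
Vitreous luster: Ilmenite has metallic luster — outside the reference range.
The luster is the one property that does not fit.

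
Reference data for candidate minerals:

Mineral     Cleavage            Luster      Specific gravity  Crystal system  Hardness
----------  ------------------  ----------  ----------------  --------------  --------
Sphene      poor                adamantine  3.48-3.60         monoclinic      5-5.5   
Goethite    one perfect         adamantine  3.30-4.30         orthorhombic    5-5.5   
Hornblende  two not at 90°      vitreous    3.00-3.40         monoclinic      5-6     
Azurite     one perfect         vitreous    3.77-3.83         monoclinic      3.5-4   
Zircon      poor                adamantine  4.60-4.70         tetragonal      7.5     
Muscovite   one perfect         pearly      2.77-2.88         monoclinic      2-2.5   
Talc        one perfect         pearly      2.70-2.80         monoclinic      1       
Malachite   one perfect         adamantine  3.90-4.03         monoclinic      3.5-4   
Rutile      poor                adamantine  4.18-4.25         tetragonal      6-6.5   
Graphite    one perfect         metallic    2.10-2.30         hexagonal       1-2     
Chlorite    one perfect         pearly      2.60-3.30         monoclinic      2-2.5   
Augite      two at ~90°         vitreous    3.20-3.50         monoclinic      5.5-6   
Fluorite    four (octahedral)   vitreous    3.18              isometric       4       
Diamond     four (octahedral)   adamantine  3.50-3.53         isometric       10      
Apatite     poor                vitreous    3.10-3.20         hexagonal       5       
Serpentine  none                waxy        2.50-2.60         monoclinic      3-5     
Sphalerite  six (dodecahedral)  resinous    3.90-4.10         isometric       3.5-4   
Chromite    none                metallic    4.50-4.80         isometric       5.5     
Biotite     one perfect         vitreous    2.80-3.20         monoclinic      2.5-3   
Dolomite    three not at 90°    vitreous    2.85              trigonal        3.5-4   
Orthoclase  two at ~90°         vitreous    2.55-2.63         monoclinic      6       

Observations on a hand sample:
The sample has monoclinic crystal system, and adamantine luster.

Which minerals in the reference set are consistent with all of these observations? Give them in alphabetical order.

Monoclinic crystal system — leaves Sphene, Hornblende, Azurite, Muscovite, Talc, Malachite, Chlorite, Augite, Serpentine, Biotite, Orthoclase.
Adamantine luster — leaves Sphene, Malachite.
Consistent with every observation: Malachite, Sphene.

Malachite, Sphene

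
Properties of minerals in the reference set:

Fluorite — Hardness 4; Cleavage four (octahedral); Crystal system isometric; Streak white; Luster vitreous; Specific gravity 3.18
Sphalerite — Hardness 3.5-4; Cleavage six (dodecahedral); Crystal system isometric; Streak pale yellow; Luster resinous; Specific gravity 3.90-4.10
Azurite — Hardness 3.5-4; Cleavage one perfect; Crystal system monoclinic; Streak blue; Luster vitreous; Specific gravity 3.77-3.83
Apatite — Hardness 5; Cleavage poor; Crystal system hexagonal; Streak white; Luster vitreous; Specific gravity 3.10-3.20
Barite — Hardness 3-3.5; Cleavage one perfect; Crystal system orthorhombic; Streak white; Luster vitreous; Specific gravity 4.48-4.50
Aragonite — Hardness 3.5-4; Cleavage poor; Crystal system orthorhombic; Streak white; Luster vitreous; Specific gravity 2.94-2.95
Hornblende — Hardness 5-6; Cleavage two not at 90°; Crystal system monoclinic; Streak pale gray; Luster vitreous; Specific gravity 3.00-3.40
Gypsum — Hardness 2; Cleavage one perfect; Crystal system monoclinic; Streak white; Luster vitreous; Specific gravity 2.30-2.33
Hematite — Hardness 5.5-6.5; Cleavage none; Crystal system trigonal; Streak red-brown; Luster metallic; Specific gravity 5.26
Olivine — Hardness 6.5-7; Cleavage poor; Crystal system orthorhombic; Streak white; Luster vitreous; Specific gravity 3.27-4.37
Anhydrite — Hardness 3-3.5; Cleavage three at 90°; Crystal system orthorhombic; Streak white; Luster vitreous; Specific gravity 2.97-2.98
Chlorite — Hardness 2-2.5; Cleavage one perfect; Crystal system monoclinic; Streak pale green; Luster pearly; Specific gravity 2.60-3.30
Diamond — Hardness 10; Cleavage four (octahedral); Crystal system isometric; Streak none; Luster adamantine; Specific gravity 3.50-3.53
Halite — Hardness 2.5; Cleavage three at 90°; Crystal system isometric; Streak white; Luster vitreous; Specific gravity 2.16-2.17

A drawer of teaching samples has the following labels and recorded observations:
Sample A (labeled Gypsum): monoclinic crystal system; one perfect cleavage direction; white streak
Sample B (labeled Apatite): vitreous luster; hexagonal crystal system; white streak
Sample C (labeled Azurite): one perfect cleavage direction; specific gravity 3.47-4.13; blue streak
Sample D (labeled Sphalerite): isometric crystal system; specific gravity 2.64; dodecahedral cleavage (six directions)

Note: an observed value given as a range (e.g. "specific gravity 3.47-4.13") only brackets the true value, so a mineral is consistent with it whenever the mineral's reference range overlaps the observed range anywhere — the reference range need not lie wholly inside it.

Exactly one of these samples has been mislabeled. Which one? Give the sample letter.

D

Sample A: all recorded properties match Gypsum.
Sample B: all recorded properties match Apatite.
Sample C: all recorded properties match Azurite.
Sample D: specific gravity 2.64 is outside the reference for Sphalerite (SG 3.90-4.10) — mislabeled.
The mislabeled specimen is D.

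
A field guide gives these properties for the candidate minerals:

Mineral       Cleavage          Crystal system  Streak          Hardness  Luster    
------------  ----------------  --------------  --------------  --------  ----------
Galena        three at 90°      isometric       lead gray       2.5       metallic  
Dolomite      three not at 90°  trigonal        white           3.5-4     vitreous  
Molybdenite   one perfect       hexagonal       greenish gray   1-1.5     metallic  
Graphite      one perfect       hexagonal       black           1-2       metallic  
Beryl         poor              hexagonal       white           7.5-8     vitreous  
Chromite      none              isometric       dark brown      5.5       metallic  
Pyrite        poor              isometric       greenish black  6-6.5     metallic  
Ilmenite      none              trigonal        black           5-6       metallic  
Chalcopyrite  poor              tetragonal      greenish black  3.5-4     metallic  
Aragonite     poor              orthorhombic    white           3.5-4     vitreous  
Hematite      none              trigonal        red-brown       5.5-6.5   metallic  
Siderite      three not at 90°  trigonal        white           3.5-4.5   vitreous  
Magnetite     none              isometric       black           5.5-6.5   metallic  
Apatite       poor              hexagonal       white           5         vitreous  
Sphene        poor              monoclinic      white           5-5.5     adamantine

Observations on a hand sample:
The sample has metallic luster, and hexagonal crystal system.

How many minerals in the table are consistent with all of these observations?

Metallic luster rules out Dolomite, Beryl, Aragonite, Siderite, Apatite, Sphene.
Hexagonal crystal system — Molybdenite, Graphite remain.
Consistent with every observation: Graphite, Molybdenite.
That is 2 minerals.

2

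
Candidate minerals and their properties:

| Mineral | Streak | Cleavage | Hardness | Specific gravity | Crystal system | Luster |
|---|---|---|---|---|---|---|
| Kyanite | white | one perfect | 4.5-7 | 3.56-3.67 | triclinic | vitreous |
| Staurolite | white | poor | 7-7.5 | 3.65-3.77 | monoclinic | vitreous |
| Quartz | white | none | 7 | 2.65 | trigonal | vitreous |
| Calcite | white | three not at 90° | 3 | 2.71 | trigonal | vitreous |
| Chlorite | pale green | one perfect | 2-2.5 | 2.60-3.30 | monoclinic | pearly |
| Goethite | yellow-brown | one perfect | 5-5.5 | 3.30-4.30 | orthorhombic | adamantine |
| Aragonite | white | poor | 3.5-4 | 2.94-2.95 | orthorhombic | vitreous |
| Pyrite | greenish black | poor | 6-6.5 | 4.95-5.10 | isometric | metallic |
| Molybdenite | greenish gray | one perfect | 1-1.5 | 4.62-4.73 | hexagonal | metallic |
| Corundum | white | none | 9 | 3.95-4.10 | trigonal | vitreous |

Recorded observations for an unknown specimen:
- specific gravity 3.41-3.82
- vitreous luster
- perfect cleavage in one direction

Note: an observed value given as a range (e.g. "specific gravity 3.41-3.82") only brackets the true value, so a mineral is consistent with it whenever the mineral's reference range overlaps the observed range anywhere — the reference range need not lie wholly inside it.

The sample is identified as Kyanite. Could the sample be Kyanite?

Specific gravity 3.41-3.82 — matches Kyanite (SG 3.56-3.67).
Vitreous luster — matches Kyanite (vitreous luster).
Perfect cleavage in one direction — matches Kyanite (cleavage one perfect).
All observations are consistent with the tabulated values for Kyanite.

Yes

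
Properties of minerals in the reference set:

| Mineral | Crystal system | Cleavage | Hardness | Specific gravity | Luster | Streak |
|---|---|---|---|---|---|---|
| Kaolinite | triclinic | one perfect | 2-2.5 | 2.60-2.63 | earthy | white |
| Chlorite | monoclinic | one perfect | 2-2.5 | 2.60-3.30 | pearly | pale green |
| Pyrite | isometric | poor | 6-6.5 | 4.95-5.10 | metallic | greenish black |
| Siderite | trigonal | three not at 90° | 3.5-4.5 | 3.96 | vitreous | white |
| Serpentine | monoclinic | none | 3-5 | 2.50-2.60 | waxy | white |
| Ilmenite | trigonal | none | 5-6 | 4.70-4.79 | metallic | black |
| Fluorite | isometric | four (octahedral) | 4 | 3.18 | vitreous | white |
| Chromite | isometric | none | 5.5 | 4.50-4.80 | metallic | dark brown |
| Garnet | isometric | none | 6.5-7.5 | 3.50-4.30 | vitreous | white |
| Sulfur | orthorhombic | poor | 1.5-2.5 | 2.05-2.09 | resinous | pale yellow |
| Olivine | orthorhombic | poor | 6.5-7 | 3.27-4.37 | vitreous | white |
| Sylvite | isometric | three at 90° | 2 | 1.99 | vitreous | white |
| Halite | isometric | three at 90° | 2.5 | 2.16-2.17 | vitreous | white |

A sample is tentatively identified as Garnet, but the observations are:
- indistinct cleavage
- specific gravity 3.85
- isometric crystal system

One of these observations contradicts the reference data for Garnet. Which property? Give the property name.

Indistinct cleavage: Garnet has cleavage none — inconsistent.
Specific gravity 3.85: Garnet has SG 3.50-4.30 — within range.
Isometric crystal system: Garnet has isometric system — within range.
Everything matches except the cleavage.

cleavage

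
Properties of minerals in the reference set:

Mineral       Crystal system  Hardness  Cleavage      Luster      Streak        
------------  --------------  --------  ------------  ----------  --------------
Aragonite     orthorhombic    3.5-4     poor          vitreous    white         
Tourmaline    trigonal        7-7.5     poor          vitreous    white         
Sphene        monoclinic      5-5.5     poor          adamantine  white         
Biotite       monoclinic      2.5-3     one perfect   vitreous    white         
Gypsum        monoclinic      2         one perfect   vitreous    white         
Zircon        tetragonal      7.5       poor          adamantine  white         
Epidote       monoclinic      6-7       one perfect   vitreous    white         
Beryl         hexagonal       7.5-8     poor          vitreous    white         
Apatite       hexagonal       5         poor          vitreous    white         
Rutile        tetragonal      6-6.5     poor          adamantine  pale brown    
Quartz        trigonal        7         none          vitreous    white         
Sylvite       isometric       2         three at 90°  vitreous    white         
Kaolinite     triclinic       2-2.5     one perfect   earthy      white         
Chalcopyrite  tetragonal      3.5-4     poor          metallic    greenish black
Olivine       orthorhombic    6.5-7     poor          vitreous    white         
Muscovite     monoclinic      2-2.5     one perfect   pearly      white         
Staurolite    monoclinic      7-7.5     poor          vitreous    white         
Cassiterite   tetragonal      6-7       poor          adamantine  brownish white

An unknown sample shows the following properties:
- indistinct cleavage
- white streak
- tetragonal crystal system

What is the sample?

Indistinct cleavage: only Aragonite, Tourmaline, Sphene, Zircon, Beryl, Apatite, Rutile, Chalcopyrite, Olivine, Staurolite, Cassiterite remain.
White streak rules out Rutile, Chalcopyrite, Cassiterite.
Tetragonal crystal system: Zircon remains.
Only Zircon satisfies all observations.

Zircon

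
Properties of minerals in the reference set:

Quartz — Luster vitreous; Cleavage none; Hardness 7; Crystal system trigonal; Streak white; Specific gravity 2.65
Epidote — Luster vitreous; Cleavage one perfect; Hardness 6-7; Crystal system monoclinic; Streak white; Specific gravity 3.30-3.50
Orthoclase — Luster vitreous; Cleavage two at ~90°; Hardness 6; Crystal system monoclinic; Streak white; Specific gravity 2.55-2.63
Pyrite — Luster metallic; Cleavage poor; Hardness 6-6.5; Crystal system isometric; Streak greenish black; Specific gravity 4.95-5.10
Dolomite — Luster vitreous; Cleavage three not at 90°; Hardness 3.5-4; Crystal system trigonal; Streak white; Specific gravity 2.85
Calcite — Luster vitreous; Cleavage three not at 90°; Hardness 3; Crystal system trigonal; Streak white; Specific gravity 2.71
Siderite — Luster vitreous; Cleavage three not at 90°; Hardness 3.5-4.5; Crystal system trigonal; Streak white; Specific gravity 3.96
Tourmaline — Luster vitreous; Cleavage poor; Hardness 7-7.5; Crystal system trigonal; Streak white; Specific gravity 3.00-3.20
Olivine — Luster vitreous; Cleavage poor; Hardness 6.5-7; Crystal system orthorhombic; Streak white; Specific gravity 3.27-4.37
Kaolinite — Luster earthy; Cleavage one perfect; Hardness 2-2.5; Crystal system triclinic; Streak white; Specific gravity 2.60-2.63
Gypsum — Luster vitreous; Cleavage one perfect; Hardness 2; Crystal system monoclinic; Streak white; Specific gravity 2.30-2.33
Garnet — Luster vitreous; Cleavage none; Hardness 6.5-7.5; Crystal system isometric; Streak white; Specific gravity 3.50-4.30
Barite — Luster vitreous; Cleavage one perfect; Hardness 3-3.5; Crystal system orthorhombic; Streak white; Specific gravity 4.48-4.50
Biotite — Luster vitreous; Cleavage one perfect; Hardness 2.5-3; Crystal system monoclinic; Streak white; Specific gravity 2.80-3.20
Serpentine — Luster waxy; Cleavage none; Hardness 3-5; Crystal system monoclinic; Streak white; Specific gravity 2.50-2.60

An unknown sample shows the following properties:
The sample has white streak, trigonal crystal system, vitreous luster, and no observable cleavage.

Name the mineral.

Quartz

White streak rules out Pyrite.
Trigonal crystal system — Quartz, Dolomite, Calcite, Siderite, Tourmaline remain.
Vitreous luster — all remaining candidates fit.
No observable cleavage — Quartz remains.
Quartz is the sole remaining match.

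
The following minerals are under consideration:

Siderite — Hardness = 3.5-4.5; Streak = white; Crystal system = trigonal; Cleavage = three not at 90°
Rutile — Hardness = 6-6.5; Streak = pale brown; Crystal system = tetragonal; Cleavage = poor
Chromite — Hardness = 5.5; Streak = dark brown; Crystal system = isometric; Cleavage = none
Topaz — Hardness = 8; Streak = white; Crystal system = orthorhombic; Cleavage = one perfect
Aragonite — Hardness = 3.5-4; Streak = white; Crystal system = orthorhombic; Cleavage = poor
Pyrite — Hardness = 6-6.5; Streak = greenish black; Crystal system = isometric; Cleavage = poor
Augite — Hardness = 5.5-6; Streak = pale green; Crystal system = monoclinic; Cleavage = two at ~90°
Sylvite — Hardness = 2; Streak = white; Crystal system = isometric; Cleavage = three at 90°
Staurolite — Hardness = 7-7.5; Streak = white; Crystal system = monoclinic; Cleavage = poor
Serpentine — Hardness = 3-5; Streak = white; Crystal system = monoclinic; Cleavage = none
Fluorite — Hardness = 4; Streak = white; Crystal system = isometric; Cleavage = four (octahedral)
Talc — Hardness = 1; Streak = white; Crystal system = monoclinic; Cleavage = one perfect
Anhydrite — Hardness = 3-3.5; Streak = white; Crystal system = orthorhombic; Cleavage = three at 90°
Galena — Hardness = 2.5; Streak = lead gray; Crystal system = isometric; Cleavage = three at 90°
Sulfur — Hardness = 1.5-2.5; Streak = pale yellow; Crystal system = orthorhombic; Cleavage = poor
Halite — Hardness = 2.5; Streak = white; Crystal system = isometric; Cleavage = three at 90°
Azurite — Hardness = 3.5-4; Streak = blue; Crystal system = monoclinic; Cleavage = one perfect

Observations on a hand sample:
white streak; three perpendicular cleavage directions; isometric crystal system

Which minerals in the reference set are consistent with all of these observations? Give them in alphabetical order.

Halite, Sylvite

White streak: Siderite, Topaz, Aragonite, Sylvite, Staurolite, Serpentine, Fluorite, Talc, Anhydrite, Halite remain.
Three perpendicular cleavage directions: narrows the field to Sylvite, Anhydrite, Halite.
Isometric crystal system excludes Anhydrite.
Consistent with every observation: Halite, Sylvite.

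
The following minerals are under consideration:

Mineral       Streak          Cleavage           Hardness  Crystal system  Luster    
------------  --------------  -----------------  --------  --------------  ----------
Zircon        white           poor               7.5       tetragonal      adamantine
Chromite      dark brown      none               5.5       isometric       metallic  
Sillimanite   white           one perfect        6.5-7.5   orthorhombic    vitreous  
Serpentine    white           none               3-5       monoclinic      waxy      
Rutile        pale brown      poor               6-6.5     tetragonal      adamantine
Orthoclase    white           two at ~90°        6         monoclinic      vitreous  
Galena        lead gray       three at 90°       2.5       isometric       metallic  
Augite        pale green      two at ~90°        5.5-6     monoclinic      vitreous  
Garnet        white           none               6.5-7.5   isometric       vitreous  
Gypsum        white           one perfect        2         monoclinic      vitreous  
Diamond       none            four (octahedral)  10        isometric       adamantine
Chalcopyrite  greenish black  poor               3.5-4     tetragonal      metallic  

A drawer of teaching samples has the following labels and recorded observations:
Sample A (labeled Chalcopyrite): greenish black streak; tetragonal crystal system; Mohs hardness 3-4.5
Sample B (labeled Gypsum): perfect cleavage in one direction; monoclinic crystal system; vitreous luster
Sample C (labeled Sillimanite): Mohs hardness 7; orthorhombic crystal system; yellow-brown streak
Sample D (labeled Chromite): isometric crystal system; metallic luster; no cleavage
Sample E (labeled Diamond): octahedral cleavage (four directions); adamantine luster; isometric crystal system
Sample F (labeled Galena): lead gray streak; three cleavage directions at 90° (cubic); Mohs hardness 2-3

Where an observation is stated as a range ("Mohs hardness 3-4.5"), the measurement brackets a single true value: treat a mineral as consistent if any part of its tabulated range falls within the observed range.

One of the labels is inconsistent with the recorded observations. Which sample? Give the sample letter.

C

Sample A: nothing contradicts Chalcopyrite.
Sample B: nothing contradicts Gypsum.
Sample C: Sillimanite has white streak, but the record shows yellow-brown streak — this label is wrong.
Sample D: nothing contradicts Chromite.
Sample E: nothing contradicts Diamond.
Sample F: nothing contradicts Galena.
Sample C is the mislabeled one.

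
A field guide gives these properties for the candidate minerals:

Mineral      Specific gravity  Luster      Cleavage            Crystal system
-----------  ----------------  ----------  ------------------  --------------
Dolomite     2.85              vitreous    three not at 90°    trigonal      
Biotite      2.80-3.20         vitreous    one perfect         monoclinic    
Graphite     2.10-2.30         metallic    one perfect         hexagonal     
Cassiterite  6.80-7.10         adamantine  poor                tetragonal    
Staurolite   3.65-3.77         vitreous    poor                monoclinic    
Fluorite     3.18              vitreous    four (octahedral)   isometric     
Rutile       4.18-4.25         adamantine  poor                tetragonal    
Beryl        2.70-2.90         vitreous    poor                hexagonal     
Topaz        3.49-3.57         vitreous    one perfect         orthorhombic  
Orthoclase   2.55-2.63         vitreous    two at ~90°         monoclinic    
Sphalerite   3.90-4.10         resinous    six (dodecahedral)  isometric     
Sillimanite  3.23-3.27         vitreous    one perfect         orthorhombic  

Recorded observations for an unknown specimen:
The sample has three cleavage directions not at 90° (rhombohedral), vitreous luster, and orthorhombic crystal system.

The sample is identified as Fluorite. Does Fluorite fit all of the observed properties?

Three cleavage directions not at 90° (rhombohedral) — Fluorite has cleavage four (octahedral); a mismatch.
Vitreous luster — consistent with Fluorite (vitreous luster).
Orthorhombic crystal system — Fluorite has isometric system; a mismatch.
2 of the observed properties are inconsistent with Fluorite.

Inconsistent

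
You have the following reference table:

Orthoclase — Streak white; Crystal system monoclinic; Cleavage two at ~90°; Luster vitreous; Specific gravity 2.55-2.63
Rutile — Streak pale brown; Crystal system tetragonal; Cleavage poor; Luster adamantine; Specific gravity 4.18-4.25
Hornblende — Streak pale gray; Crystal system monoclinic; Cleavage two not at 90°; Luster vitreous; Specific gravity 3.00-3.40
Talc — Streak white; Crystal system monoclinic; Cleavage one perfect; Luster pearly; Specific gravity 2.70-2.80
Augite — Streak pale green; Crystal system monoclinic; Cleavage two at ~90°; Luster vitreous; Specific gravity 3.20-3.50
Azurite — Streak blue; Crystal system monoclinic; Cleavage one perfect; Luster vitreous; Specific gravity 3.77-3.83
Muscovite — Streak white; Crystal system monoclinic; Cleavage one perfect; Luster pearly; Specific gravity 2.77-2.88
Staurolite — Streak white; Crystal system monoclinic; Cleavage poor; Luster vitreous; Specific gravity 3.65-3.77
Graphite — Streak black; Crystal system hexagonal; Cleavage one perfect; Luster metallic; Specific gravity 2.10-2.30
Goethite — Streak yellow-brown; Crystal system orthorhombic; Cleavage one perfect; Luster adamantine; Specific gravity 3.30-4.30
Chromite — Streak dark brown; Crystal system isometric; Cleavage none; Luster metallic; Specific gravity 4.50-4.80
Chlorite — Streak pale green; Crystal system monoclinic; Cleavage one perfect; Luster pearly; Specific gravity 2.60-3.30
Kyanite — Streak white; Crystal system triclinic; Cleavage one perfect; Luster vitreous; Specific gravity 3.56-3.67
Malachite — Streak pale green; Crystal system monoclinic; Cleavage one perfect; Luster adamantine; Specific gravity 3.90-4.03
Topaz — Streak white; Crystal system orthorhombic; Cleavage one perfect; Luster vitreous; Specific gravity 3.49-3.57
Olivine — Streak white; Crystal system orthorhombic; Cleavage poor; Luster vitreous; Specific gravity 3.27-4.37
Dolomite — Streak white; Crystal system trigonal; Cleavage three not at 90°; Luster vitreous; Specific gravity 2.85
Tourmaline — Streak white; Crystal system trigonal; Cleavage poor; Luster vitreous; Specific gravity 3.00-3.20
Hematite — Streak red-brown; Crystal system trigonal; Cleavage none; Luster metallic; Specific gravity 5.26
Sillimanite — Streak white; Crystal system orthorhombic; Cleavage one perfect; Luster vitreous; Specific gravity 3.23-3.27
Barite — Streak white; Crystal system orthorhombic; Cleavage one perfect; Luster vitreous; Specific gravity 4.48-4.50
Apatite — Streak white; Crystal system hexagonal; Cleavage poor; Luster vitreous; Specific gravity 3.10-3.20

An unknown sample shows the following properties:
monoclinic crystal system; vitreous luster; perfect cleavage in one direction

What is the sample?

Azurite

Monoclinic crystal system — Orthoclase, Hornblende, Talc, Augite, Azurite, Muscovite, Staurolite, Chlorite, Malachite remain.
Vitreous luster rules out Talc, Muscovite, Chlorite, Malachite.
Perfect cleavage in one direction — narrows the field to Azurite.
Only Azurite satisfies all observations.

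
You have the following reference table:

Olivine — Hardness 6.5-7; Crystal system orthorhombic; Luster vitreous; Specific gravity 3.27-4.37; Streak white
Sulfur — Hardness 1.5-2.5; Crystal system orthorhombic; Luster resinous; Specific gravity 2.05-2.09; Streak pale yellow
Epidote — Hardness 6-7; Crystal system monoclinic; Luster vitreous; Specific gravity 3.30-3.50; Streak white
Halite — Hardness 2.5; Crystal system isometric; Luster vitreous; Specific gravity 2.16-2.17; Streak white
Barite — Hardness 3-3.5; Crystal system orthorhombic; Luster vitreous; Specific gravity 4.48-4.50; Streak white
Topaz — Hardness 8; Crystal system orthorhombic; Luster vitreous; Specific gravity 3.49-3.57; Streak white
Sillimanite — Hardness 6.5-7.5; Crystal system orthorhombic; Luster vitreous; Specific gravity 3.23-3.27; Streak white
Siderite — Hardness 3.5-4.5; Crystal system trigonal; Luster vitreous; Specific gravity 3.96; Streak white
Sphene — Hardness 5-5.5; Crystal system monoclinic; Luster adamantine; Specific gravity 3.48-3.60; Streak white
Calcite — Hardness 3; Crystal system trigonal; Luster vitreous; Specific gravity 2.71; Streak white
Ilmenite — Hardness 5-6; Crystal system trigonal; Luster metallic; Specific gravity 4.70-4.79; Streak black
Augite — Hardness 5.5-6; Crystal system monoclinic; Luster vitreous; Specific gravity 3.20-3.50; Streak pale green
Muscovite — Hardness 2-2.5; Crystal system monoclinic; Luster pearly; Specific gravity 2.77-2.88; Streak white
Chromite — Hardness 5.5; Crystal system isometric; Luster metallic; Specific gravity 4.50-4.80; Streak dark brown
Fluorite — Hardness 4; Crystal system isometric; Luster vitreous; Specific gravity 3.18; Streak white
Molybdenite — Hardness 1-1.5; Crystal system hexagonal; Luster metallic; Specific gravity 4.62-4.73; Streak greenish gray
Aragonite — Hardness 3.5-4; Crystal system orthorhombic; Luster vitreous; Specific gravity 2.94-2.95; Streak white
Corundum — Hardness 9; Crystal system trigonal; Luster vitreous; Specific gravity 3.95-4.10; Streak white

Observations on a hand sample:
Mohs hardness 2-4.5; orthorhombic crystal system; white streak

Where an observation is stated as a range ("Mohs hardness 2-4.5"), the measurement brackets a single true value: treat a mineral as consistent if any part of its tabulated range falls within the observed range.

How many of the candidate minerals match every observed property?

2

Mohs hardness 2-4.5: Sulfur, Halite, Barite, Siderite, Calcite, Muscovite, Fluorite, Aragonite remain.
Orthorhombic crystal system: narrows the field to Sulfur, Barite, Aragonite.
White streak eliminates Sulfur.
The minerals that satisfy all observations are Aragonite, Barite.
That is 2 minerals.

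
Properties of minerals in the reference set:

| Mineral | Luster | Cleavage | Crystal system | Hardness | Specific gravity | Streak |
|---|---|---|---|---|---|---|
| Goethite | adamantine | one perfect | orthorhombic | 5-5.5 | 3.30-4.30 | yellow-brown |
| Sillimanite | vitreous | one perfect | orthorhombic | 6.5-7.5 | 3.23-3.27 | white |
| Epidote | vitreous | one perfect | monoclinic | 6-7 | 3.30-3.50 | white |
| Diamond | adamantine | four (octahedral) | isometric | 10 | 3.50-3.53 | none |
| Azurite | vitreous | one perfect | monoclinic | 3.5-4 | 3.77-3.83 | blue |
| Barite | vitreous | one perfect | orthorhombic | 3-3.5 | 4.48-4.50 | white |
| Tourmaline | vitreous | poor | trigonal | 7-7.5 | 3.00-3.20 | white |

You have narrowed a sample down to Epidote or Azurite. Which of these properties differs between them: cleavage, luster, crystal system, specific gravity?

Cleavage: both one perfect — same for both.
Luster: both vitreous — same for both.
Crystal system: both monoclinic — same for both.
Specific gravity: Epidote 3.30-3.50, Azurite 3.77-3.83 — distinct.
Of the listed properties, specific gravity is the one that separates them.

specific gravity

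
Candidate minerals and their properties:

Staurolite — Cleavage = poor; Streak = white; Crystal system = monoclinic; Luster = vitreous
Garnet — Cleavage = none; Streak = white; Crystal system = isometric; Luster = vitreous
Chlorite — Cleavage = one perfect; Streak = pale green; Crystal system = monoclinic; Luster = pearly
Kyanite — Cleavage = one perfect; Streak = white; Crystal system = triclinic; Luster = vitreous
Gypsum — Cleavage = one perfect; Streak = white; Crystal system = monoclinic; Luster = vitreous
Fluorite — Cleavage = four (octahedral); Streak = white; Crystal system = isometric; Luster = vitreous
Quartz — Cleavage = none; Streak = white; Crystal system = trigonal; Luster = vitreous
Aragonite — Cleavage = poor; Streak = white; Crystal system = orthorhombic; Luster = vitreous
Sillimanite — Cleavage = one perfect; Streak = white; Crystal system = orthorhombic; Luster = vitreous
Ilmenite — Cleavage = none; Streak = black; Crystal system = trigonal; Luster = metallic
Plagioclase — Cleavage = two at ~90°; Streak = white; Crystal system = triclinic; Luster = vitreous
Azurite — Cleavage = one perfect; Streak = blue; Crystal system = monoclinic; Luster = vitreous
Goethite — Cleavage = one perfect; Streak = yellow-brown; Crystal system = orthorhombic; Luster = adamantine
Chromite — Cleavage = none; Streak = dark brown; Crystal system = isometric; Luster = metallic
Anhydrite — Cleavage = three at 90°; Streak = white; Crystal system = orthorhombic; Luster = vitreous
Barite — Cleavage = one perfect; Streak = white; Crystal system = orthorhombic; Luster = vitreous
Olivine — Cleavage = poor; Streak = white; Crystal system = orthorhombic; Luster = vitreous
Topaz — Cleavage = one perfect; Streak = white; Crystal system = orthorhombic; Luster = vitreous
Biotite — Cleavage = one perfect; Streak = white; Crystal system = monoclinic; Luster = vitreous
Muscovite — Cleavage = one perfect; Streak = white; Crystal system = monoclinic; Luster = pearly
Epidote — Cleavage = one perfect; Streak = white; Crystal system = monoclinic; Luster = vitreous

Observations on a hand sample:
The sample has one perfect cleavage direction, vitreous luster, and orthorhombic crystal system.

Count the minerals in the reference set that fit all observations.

One perfect cleavage direction — leaves Chlorite, Kyanite, Gypsum, Sillimanite, Azurite, Goethite, Barite, Topaz, Biotite, Muscovite, Epidote.
Vitreous luster excludes Chlorite, Goethite, Muscovite.
Orthorhombic crystal system — narrows the field to Sillimanite, Barite, Topaz.
Remaining candidates: Barite, Sillimanite, Topaz.
That is 3 minerals.

3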